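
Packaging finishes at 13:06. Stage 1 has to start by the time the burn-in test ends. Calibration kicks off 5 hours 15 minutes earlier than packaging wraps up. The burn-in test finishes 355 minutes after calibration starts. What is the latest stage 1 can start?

13:46

Calibration starts at 13:06 − 315 min = 07:51.
The burn-in test ends at 07:51 + 355 min = 13:46.
Stage 1 is bounded by the burn-in test, so the latest it can start is 13:46.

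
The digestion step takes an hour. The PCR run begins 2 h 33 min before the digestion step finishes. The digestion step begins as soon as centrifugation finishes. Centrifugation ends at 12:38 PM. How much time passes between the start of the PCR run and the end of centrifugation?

The digestion step starts at 12:38 PM.
The digestion step ends at 12:38 PM + 60 min = 1:38 PM.
The PCR run starts at 1:38 PM − 153 min = 11:05 AM.
From 11:05 AM to 12:38 PM is 93 minutes.

93 minutes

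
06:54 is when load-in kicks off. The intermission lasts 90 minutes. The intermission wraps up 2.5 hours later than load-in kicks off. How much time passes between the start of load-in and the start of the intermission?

The intermission ends at 06:54 + 150 min = 09:24.
The intermission starts at 09:24 − 90 min = 07:54.
From 06:54 to 07:54 is 1 hour.

1 hour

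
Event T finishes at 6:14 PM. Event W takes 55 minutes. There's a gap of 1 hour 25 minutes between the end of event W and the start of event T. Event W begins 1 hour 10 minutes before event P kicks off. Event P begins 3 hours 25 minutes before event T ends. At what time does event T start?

3:59 PM

Event P starts at 6:14 PM − 205 min = 2:49 PM.
Event W starts at 2:49 PM − 70 min = 1:39 PM.
Event W ends at 1:39 PM + 55 min = 2:34 PM.
Event T starts at 2:34 PM + 85 min = 3:59 PM.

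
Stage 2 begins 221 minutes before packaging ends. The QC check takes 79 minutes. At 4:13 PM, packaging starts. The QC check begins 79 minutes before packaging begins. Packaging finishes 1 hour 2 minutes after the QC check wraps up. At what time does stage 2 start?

The QC check starts at 4:13 PM − 79 min = 2:54 PM.
The QC check ends at 2:54 PM + 79 min = 4:13 PM.
Packaging ends at 4:13 PM + 62 min = 5:15 PM.
Stage 2 starts at 5:15 PM − 221 min = 1:34 PM.

1:34 PM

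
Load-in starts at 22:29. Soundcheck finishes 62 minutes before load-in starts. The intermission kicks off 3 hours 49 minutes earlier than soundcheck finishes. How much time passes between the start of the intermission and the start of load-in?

291 minutes

Soundcheck ends at 22:29 − 62 min = 21:27.
The intermission starts at 21:27 − 229 min = 17:38.
From 17:38 to 22:29 is 291 minutes.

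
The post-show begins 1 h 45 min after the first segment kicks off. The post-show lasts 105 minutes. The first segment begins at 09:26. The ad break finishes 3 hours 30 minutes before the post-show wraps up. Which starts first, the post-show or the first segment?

the first segment

The post-show starts at 09:26 + 105 min = 11:11.
The post-show starts at 11:11 and the first segment starts at 09:26, so the first segment is first.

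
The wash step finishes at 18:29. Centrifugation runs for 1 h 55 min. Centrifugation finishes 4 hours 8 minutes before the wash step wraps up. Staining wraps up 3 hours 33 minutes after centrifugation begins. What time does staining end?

15:59

Centrifugation ends at 18:29 − 248 min = 14:21.
Centrifugation starts at 14:21 − 115 min = 12:26.
Staining ends at 12:26 + 213 min = 15:59.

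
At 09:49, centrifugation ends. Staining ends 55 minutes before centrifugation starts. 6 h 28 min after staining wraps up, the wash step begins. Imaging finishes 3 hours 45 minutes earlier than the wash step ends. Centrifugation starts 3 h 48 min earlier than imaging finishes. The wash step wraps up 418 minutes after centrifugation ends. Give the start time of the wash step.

The wash step ends at 09:49 + 418 min = 16:47.
Imaging ends at 16:47 − 225 min = 13:02.
Centrifugation starts at 13:02 − 228 min = 09:14.
Staining ends at 09:14 − 55 min = 08:19.
The wash step starts at 08:19 + 388 min = 14:47.

14:47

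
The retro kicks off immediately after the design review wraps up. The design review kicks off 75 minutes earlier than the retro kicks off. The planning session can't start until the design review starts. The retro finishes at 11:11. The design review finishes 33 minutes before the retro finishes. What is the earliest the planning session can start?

09:23

The design review ends at 11:11 − 33 min = 10:38.
So the retro starts at 10:38.
The design review starts at 10:38 − 75 min = 09:23.
The planning session is bounded by the design review, so the earliest it can start is 09:23.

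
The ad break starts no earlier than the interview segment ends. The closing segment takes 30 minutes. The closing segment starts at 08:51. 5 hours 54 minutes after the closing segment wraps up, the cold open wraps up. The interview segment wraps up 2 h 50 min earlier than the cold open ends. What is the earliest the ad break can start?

12:25

The closing segment ends at 08:51 + 30 min = 09:21.
The cold open ends at 09:21 + 354 min = 15:15.
The interview segment ends at 15:15 − 170 min = 12:25.
The ad break is bounded by the interview segment, so the earliest it can start is 12:25.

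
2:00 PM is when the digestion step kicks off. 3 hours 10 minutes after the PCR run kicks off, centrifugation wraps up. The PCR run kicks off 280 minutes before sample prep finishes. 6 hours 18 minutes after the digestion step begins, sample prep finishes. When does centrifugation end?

Sample prep ends at 2:00 PM + 378 min = 8:18 PM.
The PCR run starts at 8:18 PM − 280 min = 3:38 PM.
Centrifugation ends at 3:38 PM + 190 min = 6:48 PM.

6:48 PM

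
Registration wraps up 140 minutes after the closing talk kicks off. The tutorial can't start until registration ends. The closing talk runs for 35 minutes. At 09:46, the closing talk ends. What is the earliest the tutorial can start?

The closing talk starts at 09:46 − 35 min = 09:11.
Registration ends at 09:11 + 140 min = 11:31.
The tutorial is bounded by registration, so the earliest it can start is 11:31.

11:31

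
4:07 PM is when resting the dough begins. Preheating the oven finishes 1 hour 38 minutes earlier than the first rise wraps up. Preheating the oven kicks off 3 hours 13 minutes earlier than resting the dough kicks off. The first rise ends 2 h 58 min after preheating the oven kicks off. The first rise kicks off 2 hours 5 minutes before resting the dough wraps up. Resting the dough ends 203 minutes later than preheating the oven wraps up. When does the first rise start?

Preheating the oven starts at 4:07 PM − 193 min = 12:54 PM.
The first rise ends at 12:54 PM + 178 min = 3:52 PM.
Preheating the oven ends at 3:52 PM − 98 min = 2:14 PM.
Resting the dough ends at 2:14 PM + 203 min = 5:37 PM.
The first rise starts at 5:37 PM − 125 min = 3:32 PM.

3:32 PM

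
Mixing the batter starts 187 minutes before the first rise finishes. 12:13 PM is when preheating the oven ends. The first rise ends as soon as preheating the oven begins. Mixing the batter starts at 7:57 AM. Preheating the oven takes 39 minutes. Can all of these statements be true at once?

No

Preheating the oven starts at 12:13 PM − 39 min = 11:34 AM.
So the first rise ends at 11:34 AM.
Mixing the batter starts at 11:34 AM − 187 min = 8:27 AM.
But mixing the batter is also said to start at 7:57 AM — a 30-minute conflict.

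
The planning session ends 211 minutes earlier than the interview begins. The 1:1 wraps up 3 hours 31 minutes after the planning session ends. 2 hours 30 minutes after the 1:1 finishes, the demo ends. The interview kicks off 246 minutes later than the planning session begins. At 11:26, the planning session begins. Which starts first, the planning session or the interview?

the planning session

The interview starts at 11:26 + 246 min = 15:32.
The planning session starts at 11:26 and the interview starts at 15:32, so the planning session is first.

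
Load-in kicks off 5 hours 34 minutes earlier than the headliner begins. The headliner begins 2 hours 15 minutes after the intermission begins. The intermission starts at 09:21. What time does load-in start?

The headliner starts at 09:21 + 135 min = 11:36.
Load-in starts at 11:36 − 334 min = 06:02.

06:02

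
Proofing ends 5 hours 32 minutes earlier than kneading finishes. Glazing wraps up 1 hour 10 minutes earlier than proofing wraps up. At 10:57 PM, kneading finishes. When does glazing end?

4:15 PM

Proofing ends at 10:57 PM − 332 min = 5:25 PM.
Glazing ends at 5:25 PM − 70 min = 4:15 PM.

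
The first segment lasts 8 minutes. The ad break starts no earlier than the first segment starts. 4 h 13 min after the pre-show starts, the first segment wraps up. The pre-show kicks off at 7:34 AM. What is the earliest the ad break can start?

The first segment ends at 7:34 AM + 253 min = 11:47 AM.
The first segment starts at 11:47 AM − 8 min = 11:39 AM.
The ad break is bounded by the first segment, so the earliest it can start is 11:39 AM.

11:39 AM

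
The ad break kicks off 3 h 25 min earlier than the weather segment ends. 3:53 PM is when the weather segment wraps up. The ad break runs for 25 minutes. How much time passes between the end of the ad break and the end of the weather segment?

3 hours

The ad break starts at 3:53 PM − 205 min = 12:28 PM.
The ad break ends at 12:28 PM + 25 min = 12:53 PM.
From 12:53 PM to 3:53 PM is 3 hours.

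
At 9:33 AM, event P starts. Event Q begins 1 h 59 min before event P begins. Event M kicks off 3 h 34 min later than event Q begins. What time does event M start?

11:08 AM

Event Q starts at 9:33 AM − 119 min = 7:34 AM.
Event M starts at 7:34 AM + 214 min = 11:08 AM.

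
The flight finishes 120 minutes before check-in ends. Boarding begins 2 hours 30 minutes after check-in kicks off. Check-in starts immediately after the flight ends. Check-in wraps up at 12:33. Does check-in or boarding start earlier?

The flight ends at 12:33 − 120 min = 10:33.
So check-in starts at 10:33.
Boarding starts at 10:33 + 150 min = 13:03.
Check-in starts at 10:33 and boarding starts at 13:03, so check-in is first.

check-in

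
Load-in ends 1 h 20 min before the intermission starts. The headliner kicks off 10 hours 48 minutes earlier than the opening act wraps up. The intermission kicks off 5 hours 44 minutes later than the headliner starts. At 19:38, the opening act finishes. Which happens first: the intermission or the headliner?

The headliner starts at 19:38 − 648 min = 08:50.
The intermission starts at 08:50 + 344 min = 14:34.
The intermission starts at 14:34 and the headliner starts at 08:50, so the headliner is first.

the headliner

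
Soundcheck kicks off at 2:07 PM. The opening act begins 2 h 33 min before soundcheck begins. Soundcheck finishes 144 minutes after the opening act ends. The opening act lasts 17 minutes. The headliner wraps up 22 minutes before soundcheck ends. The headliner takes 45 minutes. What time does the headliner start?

The opening act starts at 2:07 PM − 153 min = 11:34 AM.
The opening act ends at 11:34 AM + 17 min = 11:51 AM.
Soundcheck ends at 11:51 AM + 144 min = 2:15 PM.
The headliner ends at 2:15 PM − 22 min = 1:53 PM.
The headliner starts at 1:53 PM − 45 min = 1:08 PM.

1:08 PM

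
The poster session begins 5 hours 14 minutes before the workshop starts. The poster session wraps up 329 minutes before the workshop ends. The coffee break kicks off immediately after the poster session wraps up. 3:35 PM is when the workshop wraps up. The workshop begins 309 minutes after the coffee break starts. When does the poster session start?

10:01 AM

The poster session ends at 3:35 PM − 329 min = 10:06 AM.
So the coffee break starts at 10:06 AM.
The workshop starts at 10:06 AM + 309 min = 3:15 PM.
The poster session starts at 3:15 PM − 314 min = 10:01 AM.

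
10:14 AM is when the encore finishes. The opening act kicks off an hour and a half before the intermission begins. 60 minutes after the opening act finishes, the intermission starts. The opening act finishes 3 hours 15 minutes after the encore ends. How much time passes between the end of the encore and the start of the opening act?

The opening act ends at 10:14 AM + 195 min = 1:29 PM.
The intermission starts at 1:29 PM + 60 min = 2:29 PM.
The opening act starts at 2:29 PM − 90 min = 12:59 PM.
From 10:14 AM to 12:59 PM is 2 h 45 min.

2 h 45 min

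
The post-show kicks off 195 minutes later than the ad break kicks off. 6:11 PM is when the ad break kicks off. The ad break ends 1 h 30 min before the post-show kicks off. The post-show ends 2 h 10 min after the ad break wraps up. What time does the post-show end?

10:06 PM

The post-show starts at 6:11 PM + 195 min = 9:26 PM.
The ad break ends at 9:26 PM − 90 min = 7:56 PM.
The post-show ends at 7:56 PM + 130 min = 10:06 PM.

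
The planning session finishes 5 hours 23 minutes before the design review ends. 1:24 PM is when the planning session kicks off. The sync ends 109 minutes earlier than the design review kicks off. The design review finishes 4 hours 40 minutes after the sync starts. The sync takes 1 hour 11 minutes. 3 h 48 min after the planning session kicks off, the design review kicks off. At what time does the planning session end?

The design review starts at 1:24 PM + 228 min = 5:12 PM.
The sync ends at 5:12 PM − 109 min = 3:23 PM.
The sync starts at 3:23 PM − 71 min = 2:12 PM.
The design review ends at 2:12 PM + 280 min = 6:52 PM.
The planning session ends at 6:52 PM − 323 min = 1:29 PM.

1:29 PM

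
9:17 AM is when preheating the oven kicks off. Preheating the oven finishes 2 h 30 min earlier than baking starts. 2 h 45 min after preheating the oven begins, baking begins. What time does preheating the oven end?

9:32 AM

Baking starts at 9:17 AM + 165 min = 12:02 PM.
Preheating the oven ends at 12:02 PM − 150 min = 9:32 AM.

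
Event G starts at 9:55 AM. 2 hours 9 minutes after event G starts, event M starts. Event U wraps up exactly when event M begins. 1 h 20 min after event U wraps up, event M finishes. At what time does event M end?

1:24 PM

Event M starts at 9:55 AM + 129 min = 12:04 PM.
So event U ends at 12:04 PM.
Event M ends at 12:04 PM + 80 min = 1:24 PM.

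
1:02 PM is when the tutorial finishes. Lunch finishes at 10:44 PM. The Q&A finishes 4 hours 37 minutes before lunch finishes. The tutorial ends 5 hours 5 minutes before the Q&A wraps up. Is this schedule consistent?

The Q&A ends at 10:44 PM − 277 min = 6:07 PM.
The tutorial ends at 6:07 PM − 305 min = 1:02 PM.
That matches the stated 1:02 PM, so the schedule is consistent.

Yes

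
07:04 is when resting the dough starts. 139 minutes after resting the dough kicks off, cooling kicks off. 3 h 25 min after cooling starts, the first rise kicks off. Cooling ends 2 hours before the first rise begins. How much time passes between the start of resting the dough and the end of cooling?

Cooling starts at 07:04 + 139 min = 09:23.
The first rise starts at 09:23 + 205 min = 12:48.
Cooling ends at 12:48 − 120 min = 10:48.
From 07:04 to 10:48 is 224 minutes.

224 minutes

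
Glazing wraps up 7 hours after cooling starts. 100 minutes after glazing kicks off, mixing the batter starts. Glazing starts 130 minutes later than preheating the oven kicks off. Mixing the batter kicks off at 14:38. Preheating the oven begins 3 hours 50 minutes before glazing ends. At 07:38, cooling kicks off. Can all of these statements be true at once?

Yes

Glazing ends at 07:38 + 420 min = 14:38.
Preheating the oven starts at 14:38 − 230 min = 10:48.
Glazing starts at 10:48 + 130 min = 12:58.
Mixing the batter starts at 12:58 + 100 min = 14:38.
That matches the stated 14:38, so the schedule is consistent.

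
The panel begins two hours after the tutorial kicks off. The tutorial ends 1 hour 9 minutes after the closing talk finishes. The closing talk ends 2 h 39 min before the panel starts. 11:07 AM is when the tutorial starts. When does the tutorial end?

The panel starts at 11:07 AM + 120 min = 1:07 PM.
The closing talk ends at 1:07 PM − 159 min = 10:28 AM.
The tutorial ends at 10:28 AM + 69 min = 11:37 AM.

11:37 AM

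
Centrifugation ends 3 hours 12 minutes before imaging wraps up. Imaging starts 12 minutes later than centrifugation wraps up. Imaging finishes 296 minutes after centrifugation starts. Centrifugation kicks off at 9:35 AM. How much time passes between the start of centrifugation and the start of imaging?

1 hour 56 minutes

Imaging ends at 9:35 AM + 296 min = 2:31 PM.
Centrifugation ends at 2:31 PM − 192 min = 11:19 AM.
Imaging starts at 11:19 AM + 12 min = 11:31 AM.
From 9:35 AM to 11:31 AM is 1 hour 56 minutes.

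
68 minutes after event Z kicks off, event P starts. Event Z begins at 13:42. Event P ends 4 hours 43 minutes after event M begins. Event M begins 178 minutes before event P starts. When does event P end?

16:35

Event P starts at 13:42 + 68 min = 14:50.
Event M starts at 14:50 − 178 min = 11:52.
Event P ends at 11:52 + 283 min = 16:35.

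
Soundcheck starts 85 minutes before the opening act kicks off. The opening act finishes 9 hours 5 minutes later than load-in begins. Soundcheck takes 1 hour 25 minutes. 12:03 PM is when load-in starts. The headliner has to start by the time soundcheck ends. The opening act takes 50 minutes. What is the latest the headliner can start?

The opening act ends at 12:03 PM + 545 min = 9:08 PM.
The opening act starts at 9:08 PM − 50 min = 8:18 PM.
Soundcheck starts at 8:18 PM − 85 min = 6:53 PM.
Soundcheck ends at 6:53 PM + 85 min = 8:18 PM.
The headliner is bounded by soundcheck, so the latest it can start is 8:18 PM.

8:18 PM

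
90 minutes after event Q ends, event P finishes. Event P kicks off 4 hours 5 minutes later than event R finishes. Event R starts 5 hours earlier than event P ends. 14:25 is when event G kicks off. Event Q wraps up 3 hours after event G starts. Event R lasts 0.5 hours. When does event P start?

Event Q ends at 14:25 + 180 min = 17:25.
Event P ends at 17:25 + 90 min = 18:55.
Event R starts at 18:55 − 300 min = 13:55.
Event R ends at 13:55 + 30 min = 14:25.
Event P starts at 14:25 + 245 min = 18:30.

18:30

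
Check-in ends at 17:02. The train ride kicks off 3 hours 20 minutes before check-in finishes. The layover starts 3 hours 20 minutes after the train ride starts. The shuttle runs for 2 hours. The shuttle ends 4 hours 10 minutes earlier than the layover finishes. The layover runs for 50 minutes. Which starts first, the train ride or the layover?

The train ride starts at 17:02 − 200 min = 13:42.
The layover starts at 13:42 + 200 min = 17:02.
The train ride starts at 13:42 and the layover starts at 17:02, so the train ride is first.

the train ride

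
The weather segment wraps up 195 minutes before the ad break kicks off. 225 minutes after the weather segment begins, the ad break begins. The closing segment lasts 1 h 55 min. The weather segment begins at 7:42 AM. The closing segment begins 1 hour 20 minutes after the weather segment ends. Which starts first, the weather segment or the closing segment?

The ad break starts at 7:42 AM + 225 min = 11:27 AM.
The weather segment ends at 11:27 AM − 195 min = 8:12 AM.
The closing segment starts at 8:12 AM + 80 min = 9:32 AM.
The weather segment starts at 7:42 AM and the closing segment starts at 9:32 AM, so the weather segment is first.

the weather segment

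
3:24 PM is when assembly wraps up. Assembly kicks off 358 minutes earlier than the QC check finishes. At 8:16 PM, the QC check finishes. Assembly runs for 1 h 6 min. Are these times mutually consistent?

Yes

Assembly starts at 8:16 PM − 358 min = 2:18 PM.
Assembly ends at 2:18 PM + 66 min = 3:24 PM.
That matches the stated 3:24 PM, so the schedule is consistent.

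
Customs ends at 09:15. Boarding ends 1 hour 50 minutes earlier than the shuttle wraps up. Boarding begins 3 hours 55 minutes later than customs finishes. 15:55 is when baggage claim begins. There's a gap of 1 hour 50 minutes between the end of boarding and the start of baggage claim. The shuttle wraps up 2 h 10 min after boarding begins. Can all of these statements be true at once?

No

Boarding starts at 09:15 + 235 min = 13:10.
The shuttle ends at 13:10 + 130 min = 15:20.
Boarding ends at 15:20 − 110 min = 13:30.
Baggage claim starts at 13:30 + 110 min = 15:20.
But baggage claim is also said to start at 15:55 — a 35-minute conflict.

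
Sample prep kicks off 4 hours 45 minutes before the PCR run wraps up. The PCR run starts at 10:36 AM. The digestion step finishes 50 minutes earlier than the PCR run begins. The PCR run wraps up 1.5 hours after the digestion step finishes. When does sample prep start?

The digestion step ends at 10:36 AM − 50 min = 9:46 AM.
The PCR run ends at 9:46 AM + 90 min = 11:16 AM.
Sample prep starts at 11:16 AM − 285 min = 6:31 AM.

6:31 AM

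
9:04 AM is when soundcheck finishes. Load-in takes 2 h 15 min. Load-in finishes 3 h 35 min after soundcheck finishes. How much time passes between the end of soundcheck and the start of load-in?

1 h 20 min

Load-in ends at 9:04 AM + 215 min = 12:39 PM.
Load-in starts at 12:39 PM − 135 min = 10:24 AM.
From 9:04 AM to 10:24 AM is 1 h 20 min.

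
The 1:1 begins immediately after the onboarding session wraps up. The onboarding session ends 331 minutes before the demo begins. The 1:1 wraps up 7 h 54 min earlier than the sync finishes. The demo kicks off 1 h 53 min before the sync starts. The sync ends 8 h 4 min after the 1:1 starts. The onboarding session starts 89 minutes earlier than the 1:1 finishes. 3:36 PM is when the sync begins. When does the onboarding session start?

The demo starts at 3:36 PM − 113 min = 1:43 PM.
The onboarding session ends at 1:43 PM − 331 min = 8:12 AM.
So the 1:1 starts at 8:12 AM.
The sync ends at 8:12 AM + 484 min = 4:16 PM.
The 1:1 ends at 4:16 PM − 474 min = 8:22 AM.
The onboarding session starts at 8:22 AM − 89 min = 6:53 AM.

6:53 AM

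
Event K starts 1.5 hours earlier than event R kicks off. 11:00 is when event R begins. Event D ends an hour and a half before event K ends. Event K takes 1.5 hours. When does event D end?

Event K starts at 11:00 − 90 min = 09:30.
Event K ends at 09:30 + 90 min = 11:00.
Event D ends at 11:00 − 90 min = 09:30.

09:30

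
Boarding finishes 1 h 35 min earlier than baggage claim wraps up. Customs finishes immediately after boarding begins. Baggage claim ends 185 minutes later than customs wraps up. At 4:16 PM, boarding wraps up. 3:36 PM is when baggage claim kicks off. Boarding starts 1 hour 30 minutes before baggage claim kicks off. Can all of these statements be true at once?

Boarding starts at 3:36 PM − 90 min = 2:06 PM.
So customs ends at 2:06 PM.
Baggage claim ends at 2:06 PM + 185 min = 5:11 PM.
Boarding ends at 5:11 PM − 95 min = 3:36 PM.
But boarding is also said to end at 4:16 PM — a 40-minute conflict.

No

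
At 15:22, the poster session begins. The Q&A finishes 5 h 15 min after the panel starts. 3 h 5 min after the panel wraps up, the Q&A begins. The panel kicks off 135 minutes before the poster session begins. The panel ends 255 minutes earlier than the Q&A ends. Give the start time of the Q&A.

17:12

The panel starts at 15:22 − 135 min = 13:07.
The Q&A ends at 13:07 + 315 min = 18:22.
The panel ends at 18:22 − 255 min = 14:07.
The Q&A starts at 14:07 + 185 min = 17:12.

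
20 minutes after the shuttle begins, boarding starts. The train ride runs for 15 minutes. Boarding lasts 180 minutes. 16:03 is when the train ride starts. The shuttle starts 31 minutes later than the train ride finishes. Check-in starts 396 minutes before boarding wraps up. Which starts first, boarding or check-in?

check-in

The train ride ends at 16:03 + 15 min = 16:18.
The shuttle starts at 16:18 + 31 min = 16:49.
Boarding starts at 16:49 + 20 min = 17:09.
Boarding ends at 17:09 + 180 min = 20:09.
Check-in starts at 20:09 − 396 min = 13:33.
Boarding starts at 17:09 and check-in starts at 13:33, so check-in is first.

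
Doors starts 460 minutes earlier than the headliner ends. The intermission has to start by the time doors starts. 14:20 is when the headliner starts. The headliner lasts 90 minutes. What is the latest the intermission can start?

The headliner ends at 14:20 + 90 min = 15:50.
Doors starts at 15:50 − 460 min = 08:10.
The intermission is bounded by doors, so the latest it can start is 08:10.

08:10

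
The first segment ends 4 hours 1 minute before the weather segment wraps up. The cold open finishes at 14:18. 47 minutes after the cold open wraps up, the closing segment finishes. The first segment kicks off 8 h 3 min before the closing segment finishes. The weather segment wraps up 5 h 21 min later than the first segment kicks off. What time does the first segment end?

08:22

The closing segment ends at 14:18 + 47 min = 15:05.
The first segment starts at 15:05 − 483 min = 07:02.
The weather segment ends at 07:02 + 321 min = 12:23.
The first segment ends at 12:23 − 241 min = 08:22.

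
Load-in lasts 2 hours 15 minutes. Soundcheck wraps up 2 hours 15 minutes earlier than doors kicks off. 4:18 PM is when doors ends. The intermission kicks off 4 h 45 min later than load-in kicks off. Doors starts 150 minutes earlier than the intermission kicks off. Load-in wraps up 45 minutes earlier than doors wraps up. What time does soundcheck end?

1:18 PM

Load-in ends at 4:18 PM − 45 min = 3:33 PM.
Load-in starts at 3:33 PM − 135 min = 1:18 PM.
The intermission starts at 1:18 PM + 285 min = 6:03 PM.
Doors starts at 6:03 PM − 150 min = 3:33 PM.
Soundcheck ends at 3:33 PM − 135 min = 1:18 PM.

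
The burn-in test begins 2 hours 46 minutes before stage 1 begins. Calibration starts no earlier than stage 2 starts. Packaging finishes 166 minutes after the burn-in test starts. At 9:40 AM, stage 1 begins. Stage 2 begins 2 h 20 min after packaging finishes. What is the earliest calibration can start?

12:00 PM

The burn-in test starts at 9:40 AM − 166 min = 6:54 AM.
Packaging ends at 6:54 AM + 166 min = 9:40 AM.
Stage 2 starts at 9:40 AM + 140 min = 12:00 PM.
Calibration is bounded by stage 2, so the earliest it can start is 12:00 PM.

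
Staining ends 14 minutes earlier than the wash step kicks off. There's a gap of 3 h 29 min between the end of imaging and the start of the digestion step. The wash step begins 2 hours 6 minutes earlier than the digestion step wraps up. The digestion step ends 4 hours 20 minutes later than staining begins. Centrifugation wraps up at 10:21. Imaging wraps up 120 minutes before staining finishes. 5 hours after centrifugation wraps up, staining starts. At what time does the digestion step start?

Staining starts at 10:21 + 300 min = 15:21.
The digestion step ends at 15:21 + 260 min = 19:41.
The wash step starts at 19:41 − 126 min = 17:35.
Staining ends at 17:35 − 14 min = 17:21.
Imaging ends at 17:21 − 120 min = 15:21.
The digestion step starts at 15:21 + 209 min = 18:50.

18:50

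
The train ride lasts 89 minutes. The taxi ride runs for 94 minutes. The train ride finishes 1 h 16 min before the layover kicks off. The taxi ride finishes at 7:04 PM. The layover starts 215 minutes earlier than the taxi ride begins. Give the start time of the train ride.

The taxi ride starts at 7:04 PM − 94 min = 5:30 PM.
The layover starts at 5:30 PM − 215 min = 1:55 PM.
The train ride ends at 1:55 PM − 76 min = 12:39 PM.
The train ride starts at 12:39 PM − 89 min = 11:10 AM.

11:10 AM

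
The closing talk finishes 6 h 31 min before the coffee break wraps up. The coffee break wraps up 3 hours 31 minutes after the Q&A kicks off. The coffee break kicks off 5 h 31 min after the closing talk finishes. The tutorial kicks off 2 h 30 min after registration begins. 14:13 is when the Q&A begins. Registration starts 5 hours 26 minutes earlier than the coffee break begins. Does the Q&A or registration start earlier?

registration

The coffee break ends at 14:13 + 211 min = 17:44.
The closing talk ends at 17:44 − 391 min = 11:13.
The coffee break starts at 11:13 + 331 min = 16:44.
Registration starts at 16:44 − 326 min = 11:18.
The Q&A starts at 14:13 and registration starts at 11:18, so registration is first.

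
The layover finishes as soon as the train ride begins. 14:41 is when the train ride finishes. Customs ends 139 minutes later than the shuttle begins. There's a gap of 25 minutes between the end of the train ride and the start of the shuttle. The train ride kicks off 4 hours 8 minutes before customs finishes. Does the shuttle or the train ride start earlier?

the train ride

The shuttle starts at 14:41 + 25 min = 15:06.
Customs ends at 15:06 + 139 min = 17:25.
The train ride starts at 17:25 − 248 min = 13:17.
The shuttle starts at 15:06 and the train ride starts at 13:17, so the train ride is first.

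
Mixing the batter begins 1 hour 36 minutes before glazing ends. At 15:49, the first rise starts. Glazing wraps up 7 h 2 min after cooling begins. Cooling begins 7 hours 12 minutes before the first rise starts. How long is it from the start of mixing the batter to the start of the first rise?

Cooling starts at 15:49 − 432 min = 08:37.
Glazing ends at 08:37 + 422 min = 15:39.
Mixing the batter starts at 15:39 − 96 min = 14:03.
From 14:03 to 15:49 is 106 minutes.

106 minutes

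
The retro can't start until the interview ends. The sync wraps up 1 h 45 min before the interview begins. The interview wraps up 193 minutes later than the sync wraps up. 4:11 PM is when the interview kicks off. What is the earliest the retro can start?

The sync ends at 4:11 PM − 105 min = 2:26 PM.
The interview ends at 2:26 PM + 193 min = 5:39 PM.
The retro is bounded by the interview, so the earliest it can start is 5:39 PM.

5:39 PM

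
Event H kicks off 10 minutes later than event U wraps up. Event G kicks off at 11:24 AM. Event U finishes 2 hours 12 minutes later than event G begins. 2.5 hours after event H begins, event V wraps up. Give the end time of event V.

4:16 PM

Event U ends at 11:24 AM + 132 min = 1:36 PM.
Event H starts at 1:36 PM + 10 min = 1:46 PM.
Event V ends at 1:46 PM + 150 min = 4:16 PM.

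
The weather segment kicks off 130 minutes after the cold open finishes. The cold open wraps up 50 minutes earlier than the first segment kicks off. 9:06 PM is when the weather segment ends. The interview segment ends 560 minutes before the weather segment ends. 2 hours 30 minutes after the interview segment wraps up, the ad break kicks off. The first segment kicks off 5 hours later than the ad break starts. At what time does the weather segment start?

The interview segment ends at 9:06 PM − 560 min = 11:46 AM.
The ad break starts at 11:46 AM + 150 min = 2:16 PM.
The first segment starts at 2:16 PM + 300 min = 7:16 PM.
The cold open ends at 7:16 PM − 50 min = 6:26 PM.
The weather segment starts at 6:26 PM + 130 min = 8:36 PM.

8:36 PM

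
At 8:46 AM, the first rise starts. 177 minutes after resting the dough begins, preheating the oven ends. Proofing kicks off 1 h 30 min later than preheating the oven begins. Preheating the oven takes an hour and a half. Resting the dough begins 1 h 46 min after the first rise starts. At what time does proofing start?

1:29 PM

Resting the dough starts at 8:46 AM + 106 min = 10:32 AM.
Preheating the oven ends at 10:32 AM + 177 min = 1:29 PM.
Preheating the oven starts at 1:29 PM − 90 min = 11:59 AM.
Proofing starts at 11:59 AM + 90 min = 1:29 PM.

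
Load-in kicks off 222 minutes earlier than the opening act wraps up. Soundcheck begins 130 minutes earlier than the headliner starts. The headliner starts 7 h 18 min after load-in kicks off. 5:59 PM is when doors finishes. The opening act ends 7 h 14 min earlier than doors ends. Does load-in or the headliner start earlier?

load-in

The opening act ends at 5:59 PM − 434 min = 10:45 AM.
Load-in starts at 10:45 AM − 222 min = 7:03 AM.
The headliner starts at 7:03 AM + 438 min = 2:21 PM.
Load-in starts at 7:03 AM and the headliner starts at 2:21 PM, so load-in is first.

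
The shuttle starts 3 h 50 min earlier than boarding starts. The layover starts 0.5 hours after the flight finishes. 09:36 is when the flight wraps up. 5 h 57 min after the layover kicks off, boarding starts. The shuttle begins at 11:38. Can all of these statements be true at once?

The layover starts at 09:36 + 30 min = 10:06.
Boarding starts at 10:06 + 357 min = 16:03.
The shuttle starts at 16:03 − 230 min = 12:13.
But the shuttle is also said to start at 11:38 — a 35-minute conflict.

No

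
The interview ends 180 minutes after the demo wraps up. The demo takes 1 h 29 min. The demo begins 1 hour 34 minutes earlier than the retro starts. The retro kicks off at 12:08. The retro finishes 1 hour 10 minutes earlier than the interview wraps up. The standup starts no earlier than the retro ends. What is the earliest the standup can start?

13:53

The demo starts at 12:08 − 94 min = 10:34.
The demo ends at 10:34 + 89 min = 12:03.
The interview ends at 12:03 + 180 min = 15:03.
The retro ends at 15:03 − 70 min = 13:53.
The standup is bounded by the retro, so the earliest it can start is 13:53.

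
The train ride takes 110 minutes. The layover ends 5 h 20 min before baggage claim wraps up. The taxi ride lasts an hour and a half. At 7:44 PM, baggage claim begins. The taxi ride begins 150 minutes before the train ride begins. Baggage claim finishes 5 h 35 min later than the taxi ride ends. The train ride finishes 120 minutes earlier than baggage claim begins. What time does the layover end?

3:09 PM

The train ride ends at 7:44 PM − 120 min = 5:44 PM.
The train ride starts at 5:44 PM − 110 min = 3:54 PM.
The taxi ride starts at 3:54 PM − 150 min = 1:24 PM.
The taxi ride ends at 1:24 PM + 90 min = 2:54 PM.
Baggage claim ends at 2:54 PM + 335 min = 8:29 PM.
The layover ends at 8:29 PM − 320 min = 3:09 PM.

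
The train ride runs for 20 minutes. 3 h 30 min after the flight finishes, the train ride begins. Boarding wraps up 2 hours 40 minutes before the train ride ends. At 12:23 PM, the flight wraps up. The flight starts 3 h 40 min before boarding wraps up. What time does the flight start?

The train ride starts at 12:23 PM + 210 min = 3:53 PM.
The train ride ends at 3:53 PM + 20 min = 4:13 PM.
Boarding ends at 4:13 PM − 160 min = 1:33 PM.
The flight starts at 1:33 PM − 220 min = 9:53 AM.

9:53 AM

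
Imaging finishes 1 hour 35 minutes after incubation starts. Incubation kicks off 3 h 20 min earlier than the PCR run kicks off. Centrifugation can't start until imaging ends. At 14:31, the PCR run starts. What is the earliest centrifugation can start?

Incubation starts at 14:31 − 200 min = 11:11.
Imaging ends at 11:11 + 95 min = 12:46.
Centrifugation is bounded by imaging, so the earliest it can start is 12:46.

12:46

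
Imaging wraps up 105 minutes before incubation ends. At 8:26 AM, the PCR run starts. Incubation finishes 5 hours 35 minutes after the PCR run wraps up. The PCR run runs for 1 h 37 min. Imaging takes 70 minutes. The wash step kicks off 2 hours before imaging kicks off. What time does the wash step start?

The PCR run ends at 8:26 AM + 97 min = 10:03 AM.
Incubation ends at 10:03 AM + 335 min = 3:38 PM.
Imaging ends at 3:38 PM − 105 min = 1:53 PM.
Imaging starts at 1:53 PM − 70 min = 12:43 PM.
The wash step starts at 12:43 PM − 120 min = 10:43 AM.

10:43 AM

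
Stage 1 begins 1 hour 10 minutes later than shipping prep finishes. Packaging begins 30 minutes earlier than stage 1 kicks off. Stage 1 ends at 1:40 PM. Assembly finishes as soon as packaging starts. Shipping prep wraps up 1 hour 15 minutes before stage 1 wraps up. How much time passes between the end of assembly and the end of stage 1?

35 minutes

Shipping prep ends at 1:40 PM − 75 min = 12:25 PM.
Stage 1 starts at 12:25 PM + 70 min = 1:35 PM.
Packaging starts at 1:35 PM − 30 min = 1:05 PM.
So assembly ends at 1:05 PM.
From 1:05 PM to 1:40 PM is 35 minutes.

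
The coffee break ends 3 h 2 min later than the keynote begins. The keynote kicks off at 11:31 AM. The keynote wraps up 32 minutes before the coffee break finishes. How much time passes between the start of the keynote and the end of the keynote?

The coffee break ends at 11:31 AM + 182 min = 2:33 PM.
The keynote ends at 2:33 PM − 32 min = 2:01 PM.
From 11:31 AM to 2:01 PM is 2 h 30 min.

2 h 30 min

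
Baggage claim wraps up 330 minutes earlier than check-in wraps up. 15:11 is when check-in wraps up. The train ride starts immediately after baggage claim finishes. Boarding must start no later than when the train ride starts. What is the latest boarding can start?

Baggage claim ends at 15:11 − 330 min = 09:41.
So the train ride starts at 09:41.
Boarding is bounded by the train ride, so the latest it can start is 09:41.

09:41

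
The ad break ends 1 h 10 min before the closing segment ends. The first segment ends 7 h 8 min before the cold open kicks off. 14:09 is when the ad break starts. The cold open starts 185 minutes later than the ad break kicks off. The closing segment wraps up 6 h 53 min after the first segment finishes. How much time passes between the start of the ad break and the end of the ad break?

100 minutes

The cold open starts at 14:09 + 185 min = 17:14.
The first segment ends at 17:14 − 428 min = 10:06.
The closing segment ends at 10:06 + 413 min = 16:59.
The ad break ends at 16:59 − 70 min = 15:49.
From 14:09 to 15:49 is 100 minutes.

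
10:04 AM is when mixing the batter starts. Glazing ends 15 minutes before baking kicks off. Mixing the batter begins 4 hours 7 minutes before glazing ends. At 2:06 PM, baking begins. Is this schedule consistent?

No

Glazing ends at 2:06 PM − 15 min = 1:51 PM.
Mixing the batter starts at 1:51 PM − 247 min = 9:44 AM.
But mixing the batter is also said to start at 10:04 AM — a 20-minute conflict.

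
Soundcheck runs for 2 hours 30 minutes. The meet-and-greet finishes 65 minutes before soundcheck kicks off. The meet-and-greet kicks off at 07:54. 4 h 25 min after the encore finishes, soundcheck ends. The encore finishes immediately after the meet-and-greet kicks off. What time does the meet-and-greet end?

08:44

The encore ends at 07:54.
Soundcheck ends at 07:54 + 265 min = 12:19.
Soundcheck starts at 12:19 − 150 min = 09:49.
The meet-and-greet ends at 09:49 − 65 min = 08:44.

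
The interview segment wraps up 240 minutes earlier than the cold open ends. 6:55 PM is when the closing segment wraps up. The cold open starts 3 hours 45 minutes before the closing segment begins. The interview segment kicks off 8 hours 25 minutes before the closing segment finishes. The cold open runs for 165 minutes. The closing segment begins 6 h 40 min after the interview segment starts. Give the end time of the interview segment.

The interview segment starts at 6:55 PM − 505 min = 10:30 AM.
The closing segment starts at 10:30 AM + 400 min = 5:10 PM.
The cold open starts at 5:10 PM − 225 min = 1:25 PM.
The cold open ends at 1:25 PM + 165 min = 4:10 PM.
The interview segment ends at 4:10 PM − 240 min = 12:10 PM.

12:10 PM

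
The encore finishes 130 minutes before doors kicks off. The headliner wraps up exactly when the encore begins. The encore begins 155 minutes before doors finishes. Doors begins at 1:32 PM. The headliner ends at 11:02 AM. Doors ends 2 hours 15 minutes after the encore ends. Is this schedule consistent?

Yes

The encore ends at 1:32 PM − 130 min = 11:22 AM.
Doors ends at 11:22 AM + 135 min = 1:37 PM.
The encore starts at 1:37 PM − 155 min = 11:02 AM.
So the headliner ends at 11:02 AM.
That matches the stated 11:02 AM, so the schedule is consistent.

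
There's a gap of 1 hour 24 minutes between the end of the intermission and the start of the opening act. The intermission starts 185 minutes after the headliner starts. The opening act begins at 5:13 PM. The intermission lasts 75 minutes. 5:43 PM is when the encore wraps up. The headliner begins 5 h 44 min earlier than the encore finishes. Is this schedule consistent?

The headliner starts at 5:43 PM − 344 min = 11:59 AM.
The intermission starts at 11:59 AM + 185 min = 3:04 PM.
The intermission ends at 3:04 PM + 75 min = 4:19 PM.
The opening act starts at 4:19 PM + 84 min = 5:43 PM.
But the opening act is also said to start at 5:13 PM — a 30-minute conflict.

No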